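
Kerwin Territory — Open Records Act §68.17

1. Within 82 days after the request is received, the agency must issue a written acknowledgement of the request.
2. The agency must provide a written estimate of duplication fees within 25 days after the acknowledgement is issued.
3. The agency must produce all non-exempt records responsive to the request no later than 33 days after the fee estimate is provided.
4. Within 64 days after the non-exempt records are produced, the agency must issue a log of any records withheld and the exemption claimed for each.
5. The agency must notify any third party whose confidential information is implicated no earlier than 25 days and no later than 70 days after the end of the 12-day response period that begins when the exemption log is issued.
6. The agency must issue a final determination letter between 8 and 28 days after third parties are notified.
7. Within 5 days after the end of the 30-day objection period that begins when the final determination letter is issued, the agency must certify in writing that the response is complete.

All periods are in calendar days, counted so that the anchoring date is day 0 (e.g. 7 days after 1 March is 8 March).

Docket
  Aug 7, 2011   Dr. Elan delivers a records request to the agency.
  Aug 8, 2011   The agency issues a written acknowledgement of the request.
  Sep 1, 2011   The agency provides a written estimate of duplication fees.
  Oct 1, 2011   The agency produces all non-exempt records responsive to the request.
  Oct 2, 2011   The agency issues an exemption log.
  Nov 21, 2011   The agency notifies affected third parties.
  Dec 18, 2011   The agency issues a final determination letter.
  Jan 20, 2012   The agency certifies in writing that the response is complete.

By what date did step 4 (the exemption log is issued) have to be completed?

Step 4 runs from Oct 1, 2011, when the non-exempt records are produced. 64 days after Oct 1, 2011 is Dec 4, 2011.

Dec 4, 2011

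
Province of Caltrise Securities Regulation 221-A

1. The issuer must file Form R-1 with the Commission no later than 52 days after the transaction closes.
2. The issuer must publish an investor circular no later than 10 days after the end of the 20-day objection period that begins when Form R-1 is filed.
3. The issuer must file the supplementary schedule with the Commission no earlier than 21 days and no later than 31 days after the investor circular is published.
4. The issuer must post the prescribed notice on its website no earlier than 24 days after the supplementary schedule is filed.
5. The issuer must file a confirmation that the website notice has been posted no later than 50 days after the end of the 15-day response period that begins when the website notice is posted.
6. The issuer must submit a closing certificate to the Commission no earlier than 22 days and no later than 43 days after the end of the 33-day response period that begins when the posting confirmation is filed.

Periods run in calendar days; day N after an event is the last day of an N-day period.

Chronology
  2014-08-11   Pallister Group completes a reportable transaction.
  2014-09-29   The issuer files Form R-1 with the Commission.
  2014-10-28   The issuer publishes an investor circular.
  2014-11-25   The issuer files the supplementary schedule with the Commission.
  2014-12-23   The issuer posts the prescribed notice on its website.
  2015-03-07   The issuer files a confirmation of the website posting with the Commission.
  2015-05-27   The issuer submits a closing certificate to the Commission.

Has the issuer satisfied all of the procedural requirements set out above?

Step 1: 52 days after 2014-08-11 (when the transaction closes) is 2014-10-02; 2014-09-29 is within that limit.
Step 2: 10 days after 2014-10-19 (end of the 20-day objection period, which began when Form R-1 is filed on 2014-09-29) is 2014-10-29; 2014-10-28 is within that limit.
Step 3: the window is 21–31 days after 2014-10-28 (when the investor circular is published), so 2014-11-18 through 2014-11-28; 2014-11-25 falls inside that range.
Step 4: the earliest permitted date is 24 days after 2014-11-25 (when the supplementary schedule is filed), i.e. 2014-12-19; done 2014-12-23, after the minimum wait.
Step 5: 50 days after 2015-01-07 (end of the 15-day response period, which began when the website notice is posted on 2014-12-23) is 2015-02-26; not done until 2015-03-07, 9 days after the deadline.
The procedure was therefore not followed at step 5.

No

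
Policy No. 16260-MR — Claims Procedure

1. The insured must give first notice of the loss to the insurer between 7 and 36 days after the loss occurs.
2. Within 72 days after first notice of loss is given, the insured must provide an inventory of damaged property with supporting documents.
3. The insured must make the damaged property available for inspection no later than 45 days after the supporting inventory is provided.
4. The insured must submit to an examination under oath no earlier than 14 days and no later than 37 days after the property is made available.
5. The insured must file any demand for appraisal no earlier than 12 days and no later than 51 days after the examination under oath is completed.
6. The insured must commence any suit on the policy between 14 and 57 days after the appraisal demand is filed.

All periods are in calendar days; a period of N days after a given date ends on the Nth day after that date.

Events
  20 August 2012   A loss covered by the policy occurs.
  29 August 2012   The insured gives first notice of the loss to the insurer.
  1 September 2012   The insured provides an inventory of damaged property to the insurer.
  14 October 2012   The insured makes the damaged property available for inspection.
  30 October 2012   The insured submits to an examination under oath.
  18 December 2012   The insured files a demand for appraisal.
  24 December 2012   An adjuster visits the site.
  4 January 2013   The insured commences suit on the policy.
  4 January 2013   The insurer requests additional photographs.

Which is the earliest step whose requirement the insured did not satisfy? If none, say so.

Step 1 — 7 and 36 days from 20 August 2012 (when the loss occurs) are 27 August 2012 and 25 September 2012 respectively; 29 August 2012 falls inside that range.
Step 2 — counting 72 days from 29 August 2012 (when first notice of loss is given) gives a deadline of 9 November 2012; done 1 September 2012 — timely.
Step 3 — counting 45 days from 1 September 2012 (when the supporting inventory is provided) gives a deadline of 16 October 2012; completed 14 October 2012, before the deadline.
Step 4 — 14 and 37 days from 14 October 2012 (when the property is made available) are 28 October 2012 and 20 November 2012 respectively; done 30 October 2012 — within the window.
Step 5 — 12 and 51 days from 30 October 2012 (when the examination under oath is completed) are 11 November 2012 and 20 December 2012 respectively; done 18 December 2012 — within the window.
Step 6 — 14 and 57 days from 18 December 2012 (when the appraisal demand is filed) are 1 January 2013 and 13 February 2013 respectively; done 4 January 2013, which is between those dates.

None — every step was satisfied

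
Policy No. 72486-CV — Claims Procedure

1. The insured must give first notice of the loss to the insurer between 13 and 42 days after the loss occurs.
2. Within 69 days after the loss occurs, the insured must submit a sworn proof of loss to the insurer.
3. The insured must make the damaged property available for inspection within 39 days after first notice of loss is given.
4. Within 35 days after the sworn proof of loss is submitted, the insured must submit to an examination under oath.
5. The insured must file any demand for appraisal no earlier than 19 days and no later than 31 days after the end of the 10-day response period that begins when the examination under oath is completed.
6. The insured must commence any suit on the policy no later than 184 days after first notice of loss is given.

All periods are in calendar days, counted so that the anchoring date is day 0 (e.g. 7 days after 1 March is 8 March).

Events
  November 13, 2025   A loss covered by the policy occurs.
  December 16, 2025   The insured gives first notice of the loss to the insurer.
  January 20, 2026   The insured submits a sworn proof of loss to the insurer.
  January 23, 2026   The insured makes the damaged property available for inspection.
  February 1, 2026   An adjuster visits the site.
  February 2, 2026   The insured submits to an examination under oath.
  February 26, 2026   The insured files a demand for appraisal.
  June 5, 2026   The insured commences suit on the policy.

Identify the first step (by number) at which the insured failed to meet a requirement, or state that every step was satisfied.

(1) the permitted window runs from November 13, 2025 + 13 = November 26, 2025 to November 13, 2025 + 42 = December 25, 2025; done December 16, 2025 — within the window.
(2) due by November 13, 2025 + 69 days = January 21, 2026; January 20, 2026 is within that limit.
(3) due by December 16, 2025 + 39 days = January 24, 2026; January 23, 2026 is within that limit.
(4) due by January 20, 2026 + 35 days = February 24, 2026; February 2, 2026 is within that limit.
(5) the permitted window runs from February 12, 2026 + 19 = March 3, 2026 to February 12, 2026 + 31 = March 15, 2026; February 26, 2026 is 5 days too early.
The analysis stops there.

Step 5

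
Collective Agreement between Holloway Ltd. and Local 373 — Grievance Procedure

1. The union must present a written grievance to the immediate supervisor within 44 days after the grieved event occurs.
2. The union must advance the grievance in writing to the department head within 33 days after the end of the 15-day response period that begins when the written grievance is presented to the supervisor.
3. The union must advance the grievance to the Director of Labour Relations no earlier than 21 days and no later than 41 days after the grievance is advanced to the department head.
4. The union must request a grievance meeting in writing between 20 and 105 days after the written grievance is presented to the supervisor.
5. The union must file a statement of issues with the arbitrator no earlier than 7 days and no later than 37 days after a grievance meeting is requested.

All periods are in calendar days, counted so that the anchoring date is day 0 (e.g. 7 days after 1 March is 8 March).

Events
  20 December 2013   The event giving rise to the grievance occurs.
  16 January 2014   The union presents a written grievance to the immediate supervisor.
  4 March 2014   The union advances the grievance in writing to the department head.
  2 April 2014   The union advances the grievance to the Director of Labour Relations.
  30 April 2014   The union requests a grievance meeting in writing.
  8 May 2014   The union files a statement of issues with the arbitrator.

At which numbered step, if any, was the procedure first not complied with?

None — every step was satisfied

(1) due by 20 December 2013 + 44 days = 2 February 2014; completed 16 January 2014, before the deadline.
(2) due by 31 January 2014 + 33 days = 5 March 2014; done 4 March 2014 — timely.
(3) the permitted window runs from 4 March 2014 + 21 = 25 March 2014 to 4 March 2014 + 41 = 14 April 2014; done 2 April 2014 — within the window.
(4) the permitted window runs from 16 January 2014 + 20 = 5 February 2014 to 16 January 2014 + 105 = 1 May 2014; done 30 April 2014 — within the window.
(5) the permitted window runs from 30 April 2014 + 7 = 7 May 2014 to 30 April 2014 + 37 = 6 June 2014; done 8 May 2014, which is between those dates.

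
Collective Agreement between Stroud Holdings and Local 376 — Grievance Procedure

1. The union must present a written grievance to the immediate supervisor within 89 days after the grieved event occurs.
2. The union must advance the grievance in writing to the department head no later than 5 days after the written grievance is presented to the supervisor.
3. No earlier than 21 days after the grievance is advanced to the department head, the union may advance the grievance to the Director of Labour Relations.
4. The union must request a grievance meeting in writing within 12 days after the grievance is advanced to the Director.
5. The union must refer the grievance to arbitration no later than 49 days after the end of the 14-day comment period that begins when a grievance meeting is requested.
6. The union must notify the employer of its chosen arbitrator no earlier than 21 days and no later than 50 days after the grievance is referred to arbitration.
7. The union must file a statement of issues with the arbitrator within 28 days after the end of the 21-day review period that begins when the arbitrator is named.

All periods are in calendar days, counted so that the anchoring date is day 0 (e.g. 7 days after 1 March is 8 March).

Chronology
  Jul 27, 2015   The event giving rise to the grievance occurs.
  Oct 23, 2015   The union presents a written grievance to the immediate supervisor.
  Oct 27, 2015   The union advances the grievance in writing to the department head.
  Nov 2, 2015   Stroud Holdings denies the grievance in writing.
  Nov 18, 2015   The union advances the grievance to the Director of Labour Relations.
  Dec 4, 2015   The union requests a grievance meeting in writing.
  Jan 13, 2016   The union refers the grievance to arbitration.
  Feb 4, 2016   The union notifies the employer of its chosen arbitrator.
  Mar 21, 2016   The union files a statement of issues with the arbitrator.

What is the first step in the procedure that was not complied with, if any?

(1) due by Jul 27, 2015 + 89 days = Oct 24, 2015; Oct 23, 2015 is within that limit.
(2) due by Oct 23, 2015 + 5 days = Oct 28, 2015; done Oct 27, 2015 — timely.
(3) permitted from Oct 27, 2015 + 21 days = Nov 17, 2015 onward; done Nov 18, 2015, after the minimum wait.
(4) due by Nov 18, 2015 + 12 days = Nov 30, 2015; not done until Dec 4, 2015, 4 days after the deadline.

Step 4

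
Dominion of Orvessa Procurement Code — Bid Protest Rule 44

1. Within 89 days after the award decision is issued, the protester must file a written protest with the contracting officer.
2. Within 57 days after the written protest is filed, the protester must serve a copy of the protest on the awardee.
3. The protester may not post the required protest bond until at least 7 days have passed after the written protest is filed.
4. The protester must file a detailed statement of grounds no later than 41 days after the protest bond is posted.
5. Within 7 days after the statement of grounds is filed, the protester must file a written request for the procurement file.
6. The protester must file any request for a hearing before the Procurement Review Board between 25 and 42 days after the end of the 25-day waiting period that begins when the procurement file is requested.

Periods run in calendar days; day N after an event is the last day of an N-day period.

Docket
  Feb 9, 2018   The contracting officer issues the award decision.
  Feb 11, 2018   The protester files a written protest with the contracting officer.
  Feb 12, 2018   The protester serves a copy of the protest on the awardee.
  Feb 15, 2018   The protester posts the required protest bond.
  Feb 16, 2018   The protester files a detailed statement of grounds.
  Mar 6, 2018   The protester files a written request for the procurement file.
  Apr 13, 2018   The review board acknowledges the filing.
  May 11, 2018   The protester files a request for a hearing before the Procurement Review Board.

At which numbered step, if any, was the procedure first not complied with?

Step 1 — counting 89 days from Feb 9, 2018 (when the award decision is issued) gives a deadline of May 9, 2018; done Feb 11, 2018 — timely.
Step 2 — counting 57 days from Feb 11, 2018 (when the written protest is filed) gives a deadline of Apr 9, 2018; completed Feb 12, 2018, before the deadline.
Step 3 — must wait 7 days from Feb 11, 2018 (when the written protest is filed), so not before Feb 18, 2018; Feb 15, 2018 is 3 days before the earliest permitted date.

Step 3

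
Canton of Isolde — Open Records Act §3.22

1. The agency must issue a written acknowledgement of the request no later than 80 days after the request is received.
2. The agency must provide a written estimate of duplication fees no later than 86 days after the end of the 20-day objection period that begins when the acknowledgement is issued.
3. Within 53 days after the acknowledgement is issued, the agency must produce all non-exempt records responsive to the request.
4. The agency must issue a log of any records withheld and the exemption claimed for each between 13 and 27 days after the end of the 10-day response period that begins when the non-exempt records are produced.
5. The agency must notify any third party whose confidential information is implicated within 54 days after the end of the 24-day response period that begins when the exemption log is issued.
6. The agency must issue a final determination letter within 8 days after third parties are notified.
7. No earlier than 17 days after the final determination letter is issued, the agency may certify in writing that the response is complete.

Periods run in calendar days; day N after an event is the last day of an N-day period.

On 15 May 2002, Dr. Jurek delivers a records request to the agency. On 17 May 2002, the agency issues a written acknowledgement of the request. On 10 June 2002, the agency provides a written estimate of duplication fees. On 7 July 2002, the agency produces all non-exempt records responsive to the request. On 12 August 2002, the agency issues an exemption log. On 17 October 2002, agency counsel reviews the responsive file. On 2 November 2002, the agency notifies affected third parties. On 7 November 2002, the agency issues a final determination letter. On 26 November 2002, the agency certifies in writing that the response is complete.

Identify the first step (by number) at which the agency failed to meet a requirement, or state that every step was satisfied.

Step 5

(1) due by 15 May 2002 + 80 days = 3 August 2002; completed 17 May 2002, before the deadline.
(2) due by 6 June 2002 + 86 days = 31 August 2002; completed 10 June 2002, before the deadline.
(3) due by 17 May 2002 + 53 days = 9 July 2002; completed 7 July 2002, before the deadline.
(4) the permitted window runs from 17 July 2002 + 13 = 30 July 2002 to 17 July 2002 + 27 = 13 August 2002; done 12 August 2002 — within the window.
(5) due by 5 September 2002 + 54 days = 29 October 2002; 2 November 2002 misses that deadline by 4 days.
The procedure was therefore not followed at step 5.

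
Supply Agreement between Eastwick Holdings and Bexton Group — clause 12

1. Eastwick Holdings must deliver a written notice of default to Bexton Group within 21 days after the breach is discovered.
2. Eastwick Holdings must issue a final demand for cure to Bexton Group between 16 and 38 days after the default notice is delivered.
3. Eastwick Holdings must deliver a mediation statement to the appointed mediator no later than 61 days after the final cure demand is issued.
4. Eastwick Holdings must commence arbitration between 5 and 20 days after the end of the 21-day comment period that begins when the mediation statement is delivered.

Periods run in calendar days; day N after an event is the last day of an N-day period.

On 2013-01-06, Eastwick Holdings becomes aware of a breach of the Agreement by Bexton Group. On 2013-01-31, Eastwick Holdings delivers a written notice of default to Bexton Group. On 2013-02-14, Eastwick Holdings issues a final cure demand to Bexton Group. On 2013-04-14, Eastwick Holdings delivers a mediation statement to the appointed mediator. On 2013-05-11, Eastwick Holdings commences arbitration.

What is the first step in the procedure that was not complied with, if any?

Step 1: 21 days after 2013-01-06 (when the breach is discovered) is 2013-01-27; done 2013-01-31 — 4 days late.

Step 1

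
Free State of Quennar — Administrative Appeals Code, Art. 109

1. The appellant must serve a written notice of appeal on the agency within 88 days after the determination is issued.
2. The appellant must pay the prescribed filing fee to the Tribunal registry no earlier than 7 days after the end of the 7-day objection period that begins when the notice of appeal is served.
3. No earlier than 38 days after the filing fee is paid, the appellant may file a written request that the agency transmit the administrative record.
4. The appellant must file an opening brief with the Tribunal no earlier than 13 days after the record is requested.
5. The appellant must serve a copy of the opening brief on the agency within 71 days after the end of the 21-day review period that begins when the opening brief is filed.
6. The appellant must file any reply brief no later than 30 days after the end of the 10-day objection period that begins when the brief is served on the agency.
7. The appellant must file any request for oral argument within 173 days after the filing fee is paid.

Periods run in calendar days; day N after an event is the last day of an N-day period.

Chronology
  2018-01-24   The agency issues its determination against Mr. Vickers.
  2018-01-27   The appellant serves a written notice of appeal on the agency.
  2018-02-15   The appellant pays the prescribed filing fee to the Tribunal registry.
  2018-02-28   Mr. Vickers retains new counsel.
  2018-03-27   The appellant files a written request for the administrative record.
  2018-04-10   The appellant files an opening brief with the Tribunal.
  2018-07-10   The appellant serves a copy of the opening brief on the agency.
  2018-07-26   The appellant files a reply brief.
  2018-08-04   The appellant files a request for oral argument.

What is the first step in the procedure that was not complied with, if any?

Step 1: 88 days after 2018-01-24 (when the determination is issued) is 2018-04-22; 2018-01-27 is within that limit.
Step 2: the earliest permitted date is 7 days after 2018-02-03 (end of the 7-day objection period, which began when the notice of appeal is served on 2018-01-27), i.e. 2018-02-10; 2018-02-15 is on or after that date.
Step 3: the earliest permitted date is 38 days after 2018-02-15 (when the filing fee is paid), i.e. 2018-03-25; 2018-03-27 is on or after that date.
Step 4: the earliest permitted date is 13 days after 2018-03-27 (when the record is requested), i.e. 2018-04-09; done 2018-04-10 — permitted.
Step 5: 71 days after 2018-05-01 (end of the 21-day review period, which began when the opening brief is filed on 2018-04-10) is 2018-07-11; done 2018-07-10 — timely.
Step 6: 30 days after 2018-07-20 (end of the 10-day objection period, which began when the brief is served on the agency on 2018-07-10) is 2018-08-19; completed 2018-07-26, before the deadline.
Step 7: 173 days after 2018-02-15 (when the filing fee is paid) is 2018-08-07; done 2018-08-04 — timely.

None — every step was satisfied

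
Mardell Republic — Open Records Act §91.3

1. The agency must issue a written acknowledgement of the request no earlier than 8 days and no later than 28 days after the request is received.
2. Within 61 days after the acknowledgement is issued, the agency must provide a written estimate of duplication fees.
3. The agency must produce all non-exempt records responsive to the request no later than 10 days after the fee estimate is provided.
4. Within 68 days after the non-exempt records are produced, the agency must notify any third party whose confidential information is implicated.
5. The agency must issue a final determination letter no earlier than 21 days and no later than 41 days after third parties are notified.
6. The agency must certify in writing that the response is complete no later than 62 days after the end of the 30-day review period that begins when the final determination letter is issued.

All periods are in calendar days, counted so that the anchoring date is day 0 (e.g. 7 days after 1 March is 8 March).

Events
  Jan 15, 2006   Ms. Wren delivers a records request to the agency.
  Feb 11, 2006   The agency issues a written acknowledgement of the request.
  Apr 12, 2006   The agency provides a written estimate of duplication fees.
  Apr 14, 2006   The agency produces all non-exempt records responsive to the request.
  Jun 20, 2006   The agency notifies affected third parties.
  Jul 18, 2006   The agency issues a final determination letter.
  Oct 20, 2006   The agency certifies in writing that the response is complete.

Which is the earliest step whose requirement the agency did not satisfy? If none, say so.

Step 1 — 8 and 28 days from Jan 15, 2006 (when the request is received) are Jan 23, 2006 and Feb 12, 2006 respectively; done Feb 11, 2006 — within the window.
Step 2 — counting 61 days from Feb 11, 2006 (when the acknowledgement is issued) gives a deadline of Apr 13, 2006; Apr 12, 2006 is within that limit.
Step 3 — counting 10 days from Apr 12, 2006 (when the fee estimate is provided) gives a deadline of Apr 22, 2006; done Apr 14, 2006 — timely.
Step 4 — counting 68 days from Apr 14, 2006 (when the non-exempt records are produced) gives a deadline of Jun 21, 2006; Jun 20, 2006 is within that limit.
Step 5 — 21 and 41 days from Jun 20, 2006 (when third parties are notified) are Jul 11, 2006 and Jul 31, 2006 respectively; Jul 18, 2006 falls inside that range.
Step 6 — counting 62 days from Aug 17, 2006 (end of the 30-day review period, which began when the final determination letter is issued on Jul 18, 2006) gives a deadline of Oct 18, 2006; not done until Oct 20, 2006, 2 days after the deadline.
No need to go further; step 6 was not satisfied.

Step 6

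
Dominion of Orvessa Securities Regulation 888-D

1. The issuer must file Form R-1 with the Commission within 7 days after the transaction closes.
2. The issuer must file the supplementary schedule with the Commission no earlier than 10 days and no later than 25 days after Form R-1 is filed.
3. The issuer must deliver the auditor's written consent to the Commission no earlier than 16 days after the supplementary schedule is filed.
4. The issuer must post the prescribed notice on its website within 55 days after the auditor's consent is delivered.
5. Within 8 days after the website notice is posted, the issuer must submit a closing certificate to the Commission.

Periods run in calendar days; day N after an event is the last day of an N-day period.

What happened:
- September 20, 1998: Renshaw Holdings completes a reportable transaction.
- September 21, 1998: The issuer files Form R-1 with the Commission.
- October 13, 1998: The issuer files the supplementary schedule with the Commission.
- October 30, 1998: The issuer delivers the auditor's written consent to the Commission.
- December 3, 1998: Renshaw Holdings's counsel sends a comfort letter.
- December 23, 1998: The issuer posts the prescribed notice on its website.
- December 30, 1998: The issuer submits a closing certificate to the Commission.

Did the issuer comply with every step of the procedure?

Yes

Step 1: 7 days after September 20, 1998 (when the transaction closes) is September 27, 1998; September 21, 1998 is within that limit.
Step 2: the window is 10–25 days after September 21, 1998 (when Form R-1 is filed), so October 1, 1998 through October 16, 1998; done October 13, 1998, which is between those dates.
Step 3: the earliest permitted date is 16 days after October 13, 1998 (when the supplementary schedule is filed), i.e. October 29, 1998; done October 30, 1998, after the minimum wait.
Step 4: 55 days after October 30, 1998 (when the auditor's consent is delivered) is December 24, 1998; December 23, 1998 is within that limit.
Step 5: 8 days after December 23, 1998 (when the website notice is posted) is December 31, 1998; done December 30, 1998 — timely.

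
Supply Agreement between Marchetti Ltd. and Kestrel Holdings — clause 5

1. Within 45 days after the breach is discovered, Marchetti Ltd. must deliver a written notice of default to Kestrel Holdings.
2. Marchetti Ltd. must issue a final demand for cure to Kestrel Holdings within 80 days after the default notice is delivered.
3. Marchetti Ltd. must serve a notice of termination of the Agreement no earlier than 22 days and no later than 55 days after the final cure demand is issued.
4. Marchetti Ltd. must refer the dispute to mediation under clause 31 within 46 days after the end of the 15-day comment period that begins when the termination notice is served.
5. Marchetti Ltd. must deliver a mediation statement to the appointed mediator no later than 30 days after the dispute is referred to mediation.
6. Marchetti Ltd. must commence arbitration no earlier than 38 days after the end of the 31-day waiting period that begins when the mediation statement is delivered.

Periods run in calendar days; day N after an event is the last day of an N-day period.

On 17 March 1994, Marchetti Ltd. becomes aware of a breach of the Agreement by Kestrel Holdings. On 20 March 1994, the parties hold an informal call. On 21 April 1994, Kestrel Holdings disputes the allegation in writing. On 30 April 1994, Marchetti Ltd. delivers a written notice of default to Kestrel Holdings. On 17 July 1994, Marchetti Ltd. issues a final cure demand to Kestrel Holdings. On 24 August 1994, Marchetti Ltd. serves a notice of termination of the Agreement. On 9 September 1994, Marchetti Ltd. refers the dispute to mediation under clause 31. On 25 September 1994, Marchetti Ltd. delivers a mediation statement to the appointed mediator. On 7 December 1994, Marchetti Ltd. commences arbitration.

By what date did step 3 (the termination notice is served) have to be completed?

Step 3 runs from 17 July 1994, when the final cure demand is issued. The window is 22–55 days after 17 July 1994; it closes on 10 September 1994.

10 September 1994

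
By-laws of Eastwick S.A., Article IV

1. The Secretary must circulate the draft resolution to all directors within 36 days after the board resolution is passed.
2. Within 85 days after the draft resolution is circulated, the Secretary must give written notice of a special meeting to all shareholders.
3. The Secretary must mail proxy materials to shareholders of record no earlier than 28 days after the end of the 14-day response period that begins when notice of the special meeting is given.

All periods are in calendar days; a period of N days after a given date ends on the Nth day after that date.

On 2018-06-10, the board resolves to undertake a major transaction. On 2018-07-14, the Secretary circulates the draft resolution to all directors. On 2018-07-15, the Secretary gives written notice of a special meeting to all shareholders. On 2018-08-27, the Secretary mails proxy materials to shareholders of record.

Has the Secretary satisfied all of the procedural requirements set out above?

(1) due by 2018-06-10 + 36 days = 2018-07-16; done 2018-07-14 — timely.
(2) due by 2018-07-14 + 85 days = 2018-10-07; done 2018-07-15 — timely.
(3) permitted from 2018-07-29 + 28 days = 2018-08-26 onward; done 2018-08-27 — permitted.

Yes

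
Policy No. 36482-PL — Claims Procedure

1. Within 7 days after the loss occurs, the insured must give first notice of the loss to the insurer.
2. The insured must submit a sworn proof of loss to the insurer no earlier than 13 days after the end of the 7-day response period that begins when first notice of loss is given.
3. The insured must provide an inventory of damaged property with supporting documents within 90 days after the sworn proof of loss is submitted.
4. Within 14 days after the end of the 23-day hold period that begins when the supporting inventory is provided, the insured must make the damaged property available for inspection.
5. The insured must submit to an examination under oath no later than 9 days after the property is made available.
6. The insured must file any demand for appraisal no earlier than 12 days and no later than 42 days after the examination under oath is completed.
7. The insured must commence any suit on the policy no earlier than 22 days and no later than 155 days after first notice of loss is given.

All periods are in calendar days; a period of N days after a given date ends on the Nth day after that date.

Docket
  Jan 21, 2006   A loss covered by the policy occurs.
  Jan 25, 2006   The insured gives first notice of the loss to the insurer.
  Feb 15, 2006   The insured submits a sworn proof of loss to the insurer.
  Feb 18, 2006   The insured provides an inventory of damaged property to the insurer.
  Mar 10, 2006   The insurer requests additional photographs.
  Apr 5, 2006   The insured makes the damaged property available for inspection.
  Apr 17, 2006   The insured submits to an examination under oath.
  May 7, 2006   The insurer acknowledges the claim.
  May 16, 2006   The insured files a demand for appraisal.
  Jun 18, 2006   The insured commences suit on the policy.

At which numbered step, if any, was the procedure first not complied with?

Step 1: 7 days after Jan 21, 2006 (when the loss occurs) is Jan 28, 2006; Jan 25, 2006 is within that limit.
Step 2: the earliest permitted date is 13 days after Feb 1, 2006 (end of the 7-day response period, which began when first notice of loss is given on Jan 25, 2006), i.e. Feb 14, 2006; Feb 15, 2006 is on or after that date.
Step 3: 90 days after Feb 15, 2006 (when the sworn proof of loss is submitted) is May 16, 2006; done Feb 18, 2006 — timely.
Step 4: 14 days after Mar 13, 2006 (end of the 23-day hold period, which began when the supporting inventory is provided on Feb 18, 2006) is Mar 27, 2006; done Apr 5, 2006 — 9 days late.
That is the first point of non-compliance.

Step 4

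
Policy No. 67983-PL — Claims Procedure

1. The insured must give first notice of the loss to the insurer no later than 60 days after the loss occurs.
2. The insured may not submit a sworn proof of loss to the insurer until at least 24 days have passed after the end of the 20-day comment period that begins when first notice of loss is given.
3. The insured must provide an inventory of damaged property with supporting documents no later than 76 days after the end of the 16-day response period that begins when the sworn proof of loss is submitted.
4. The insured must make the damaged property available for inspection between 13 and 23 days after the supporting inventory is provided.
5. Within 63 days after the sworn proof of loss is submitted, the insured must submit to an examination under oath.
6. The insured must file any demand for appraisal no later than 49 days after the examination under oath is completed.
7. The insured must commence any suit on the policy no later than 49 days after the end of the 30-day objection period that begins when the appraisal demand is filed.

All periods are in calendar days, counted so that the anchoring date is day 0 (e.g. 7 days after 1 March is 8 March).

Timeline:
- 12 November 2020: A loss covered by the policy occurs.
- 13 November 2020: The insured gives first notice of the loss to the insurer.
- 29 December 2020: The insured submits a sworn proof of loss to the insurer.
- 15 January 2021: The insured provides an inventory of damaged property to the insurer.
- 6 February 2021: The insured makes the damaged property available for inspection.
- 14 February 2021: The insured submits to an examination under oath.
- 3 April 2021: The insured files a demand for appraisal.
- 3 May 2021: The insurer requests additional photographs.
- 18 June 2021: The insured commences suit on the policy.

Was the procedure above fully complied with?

(1) due by 12 November 2020 + 60 days = 11 January 2021; completed 13 November 2020, before the deadline.
(2) permitted from 3 December 2020 + 24 days = 27 December 2020 onward; 29 December 2020 is on or after that date.
(3) due by 14 January 2021 + 76 days = 31 March 2021; completed 15 January 2021, before the deadline.
(4) the permitted window runs from 15 January 2021 + 13 = 28 January 2021 to 15 January 2021 + 23 = 7 February 2021; done 6 February 2021 — within the window.
(5) due by 29 December 2020 + 63 days = 2 March 2021; completed 14 February 2021, before the deadline.
(6) due by 14 February 2021 + 49 days = 4 April 2021; 3 April 2021 is within that limit.
(7) due by 3 May 2021 + 49 days = 21 June 2021; 18 June 2021 is within that limit.

Yes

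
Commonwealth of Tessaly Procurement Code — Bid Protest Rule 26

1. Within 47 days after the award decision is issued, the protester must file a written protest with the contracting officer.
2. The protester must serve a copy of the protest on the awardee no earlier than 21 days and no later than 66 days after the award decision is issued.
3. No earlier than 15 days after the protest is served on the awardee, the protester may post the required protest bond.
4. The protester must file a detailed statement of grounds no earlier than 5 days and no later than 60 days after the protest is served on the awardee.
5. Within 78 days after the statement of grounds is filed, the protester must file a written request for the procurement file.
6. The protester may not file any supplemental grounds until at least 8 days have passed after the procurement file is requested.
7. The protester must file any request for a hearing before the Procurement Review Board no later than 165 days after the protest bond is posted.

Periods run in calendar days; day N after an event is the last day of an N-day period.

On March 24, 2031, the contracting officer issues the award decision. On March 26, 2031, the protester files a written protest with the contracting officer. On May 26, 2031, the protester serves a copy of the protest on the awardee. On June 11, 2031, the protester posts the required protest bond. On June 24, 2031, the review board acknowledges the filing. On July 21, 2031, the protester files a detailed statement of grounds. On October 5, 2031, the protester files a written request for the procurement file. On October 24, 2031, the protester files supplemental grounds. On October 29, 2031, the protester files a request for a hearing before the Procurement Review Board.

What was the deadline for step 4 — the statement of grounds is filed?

July 25, 2031

Step 4 runs from May 26, 2031, when the protest is served on the awardee. The window is 5–60 days after May 26, 2031; it closes on July 25, 2031.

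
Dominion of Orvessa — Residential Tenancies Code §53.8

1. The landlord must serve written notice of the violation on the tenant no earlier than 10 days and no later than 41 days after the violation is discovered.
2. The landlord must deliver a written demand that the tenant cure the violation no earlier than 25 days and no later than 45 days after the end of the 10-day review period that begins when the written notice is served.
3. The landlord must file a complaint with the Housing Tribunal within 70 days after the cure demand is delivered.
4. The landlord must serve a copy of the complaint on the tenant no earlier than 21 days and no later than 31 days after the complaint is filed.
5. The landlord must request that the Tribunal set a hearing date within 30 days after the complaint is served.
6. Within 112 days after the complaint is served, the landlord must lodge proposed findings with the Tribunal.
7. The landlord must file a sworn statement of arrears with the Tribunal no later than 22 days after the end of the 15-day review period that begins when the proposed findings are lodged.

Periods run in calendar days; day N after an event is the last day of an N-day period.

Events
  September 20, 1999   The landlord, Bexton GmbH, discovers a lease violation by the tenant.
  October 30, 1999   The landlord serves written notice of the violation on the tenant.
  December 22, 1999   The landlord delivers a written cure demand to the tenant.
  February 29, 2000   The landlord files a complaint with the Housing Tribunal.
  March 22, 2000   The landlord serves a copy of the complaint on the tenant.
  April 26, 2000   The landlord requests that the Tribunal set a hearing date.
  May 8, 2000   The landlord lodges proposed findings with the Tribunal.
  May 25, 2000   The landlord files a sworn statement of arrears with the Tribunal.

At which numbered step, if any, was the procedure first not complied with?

Step 5

Step 1 — 10 and 41 days from September 20, 1999 (when the violation is discovered) are September 30, 1999 and October 31, 1999 respectively; October 30, 1999 falls inside that range.
Step 2 — 25 and 45 days from November 9, 1999 (end of the 10-day review period, which began when the written notice is served on October 30, 1999) are December 4, 1999 and December 24, 1999 respectively; December 22, 1999 falls inside that range.
Step 3 — counting 70 days from December 22, 1999 (when the cure demand is delivered) gives a deadline of March 1, 2000; completed February 29, 2000, before the deadline.
Step 4 — 21 and 31 days from February 29, 2000 (when the complaint is filed) are March 21, 2000 and March 31, 2000 respectively; done March 22, 2000 — within the window.
Step 5 — counting 30 days from March 22, 2000 (when the complaint is served) gives a deadline of April 21, 2000; not done until April 26, 2000, 5 days after the deadline.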